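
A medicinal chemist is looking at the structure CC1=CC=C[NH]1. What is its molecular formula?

Walk through each heavy atom and fill implicit hydrogens from standard valence (C 4, N 3, O 2, S 2, halogen 1):
  atom 1: C, bond orders sum to 1 (valence 4) → 3 H
  atom 2: C, bond orders sum to 4 (valence 4) → 0 H
  atom 3: C, bond orders sum to 3 (valence 4) → 1 H
  atom 4: C, bond orders sum to 3 (valence 4) → 1 H
  atom 5: C, bond orders sum to 3 (valence 4) → 1 H
  atom 6: N with explicit H count 1
Totals → C:5, H:7, N:1.
In Hill order: C5H7N.

C5H7N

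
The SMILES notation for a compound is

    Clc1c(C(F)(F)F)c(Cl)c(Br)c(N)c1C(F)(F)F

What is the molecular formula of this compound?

C8H2BrCl2F6N

Walk through each heavy atom and fill implicit hydrogens from standard valence (C 4, N 3, O 2, S 2, halogen 1); for lowercase aromatic atoms, an aromatic c carries 1 H when it has two neighbours and 0 H with three, and aromatic n carries 0 H:
  atom 1: Cl (halogen, monovalent) → 0 H
  atom 2: aromatic c, 3 neighbours → 0 H
  atom 3: aromatic c, 3 neighbours → 0 H
  atom 4: C, bond orders sum to 4 (valence 4) → 0 H
  atom 5: F (halogen, monovalent) → 0 H
  atom 6: F (halogen, monovalent) → 0 H
  atom 7: F (halogen, monovalent) → 0 H
  atom 8: aromatic c, 3 neighbours → 0 H
  atom 9: Cl (halogen, monovalent) → 0 H
  atom 10: aromatic c, 3 neighbours → 0 H
  atom 11: Br (halogen, monovalent) → 0 H
  atom 12: aromatic c, 3 neighbours → 0 H
  atom 13: N, bond orders sum to 1 (valence 3) → 2 H
  atom 14: aromatic c, 3 neighbours → 0 H
  atom 15: C, bond orders sum to 4 (valence 4) → 0 H
  atom 16: F (halogen, monovalent) → 0 H
  atom 17: F (halogen, monovalent) → 0 H
  atom 18: F (halogen, monovalent) → 0 H
Totals → C:8, H:2, Br:1, Cl:2, F:6, N:1.
In Hill order: C8H2BrCl2F6N.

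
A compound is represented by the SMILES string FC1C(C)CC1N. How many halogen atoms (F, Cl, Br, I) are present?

1

Halogen atoms appear at heavy-atom position 1 (1×F).
Other groups present: 1 primary amine.
Halogen count: 1.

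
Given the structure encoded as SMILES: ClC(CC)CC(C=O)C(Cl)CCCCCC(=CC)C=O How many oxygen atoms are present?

Scan the SMILES for O atoms (remember two-letter symbols like Cl and Br are single atoms).
Oxygen count: 2.

2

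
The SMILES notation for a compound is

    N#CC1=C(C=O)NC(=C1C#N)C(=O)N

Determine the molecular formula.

Walk through each heavy atom and fill implicit hydrogens from standard valence (C 4, N 3, O 2, S 2, halogen 1):
  atom 1: N, bond orders sum to 3 (valence 3) → 0 H
  atom 2: C, bond orders sum to 4 (valence 4) → 0 H
  atom 3: C, bond orders sum to 4 (valence 4) → 0 H
  atom 4: C, bond orders sum to 4 (valence 4) → 0 H
  atom 5: C, bond orders sum to 3 (valence 4) → 1 H
  atom 6: O, bond orders sum to 2 (valence 2) → 0 H
  atom 7: N, bond orders sum to 2 (valence 3) → 1 H
  atom 8: C, bond orders sum to 4 (valence 4) → 0 H
  atom 9: C, bond orders sum to 4 (valence 4) → 0 H
  atom 10: C, bond orders sum to 4 (valence 4) → 0 H
  atom 11: N, bond orders sum to 3 (valence 3) → 0 H
  atom 12: C, bond orders sum to 4 (valence 4) → 0 H
  atom 13: O, bond orders sum to 2 (valence 2) → 0 H
  atom 14: N, bond orders sum to 1 (valence 3) → 2 H
Totals → C:8, H:4, N:4, O:2.
In Hill order: C8H4N4O2.

C8H4N4O2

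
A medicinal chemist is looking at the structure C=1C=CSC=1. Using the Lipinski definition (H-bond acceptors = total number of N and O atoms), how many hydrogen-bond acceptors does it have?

N atoms: 0; O atoms: 0.
Lipinski HBA = 0 + 0 = 0.

0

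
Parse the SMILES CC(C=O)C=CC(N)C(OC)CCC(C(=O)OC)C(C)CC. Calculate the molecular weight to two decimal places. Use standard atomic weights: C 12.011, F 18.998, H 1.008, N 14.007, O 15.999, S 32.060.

First, the molecular formula is C17H31NO4 (counting implicit H from valence).
  C: 17 × 12.011 = 204.187
  H: 31 × 1.008 = 31.248
  N: 1 × 14.007 = 14.007
  O: 4 × 15.999 = 63.996
Sum: 17×12.011 + 31×1.008 + 1×14.007 + 4×15.999 = 313.438 → 313.44 g/mol.

313.44 g/mol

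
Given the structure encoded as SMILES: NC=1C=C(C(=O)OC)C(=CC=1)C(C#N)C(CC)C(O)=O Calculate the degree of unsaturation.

Degree of unsaturation = (number of rings) + (number of π bonds).
Ring closures in the SMILES: 1.
π bonds: 5 double bonds (each 1 DoU), 1 triple bond (each 2 DoU) → 7 DoU from unsaturation.
Total DoU = 1 + 7 = 8.

8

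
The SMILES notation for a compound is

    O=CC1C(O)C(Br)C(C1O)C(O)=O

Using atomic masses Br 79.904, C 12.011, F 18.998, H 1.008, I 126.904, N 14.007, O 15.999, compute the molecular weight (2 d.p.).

First, the molecular formula is C7H9BrO5 (counting implicit H from valence).
  Br: 1 × 79.904 = 79.904
  C: 7 × 12.011 = 84.077
  H: 9 × 1.008 = 9.072
  O: 5 × 15.999 = 79.995
Sum: 1×79.904 + 7×12.011 + 9×1.008 + 5×15.999 = 253.048 → 253.05 g/mol.

253.05 g/mol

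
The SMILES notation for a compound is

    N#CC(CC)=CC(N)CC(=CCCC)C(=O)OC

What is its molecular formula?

Walk through each heavy atom and fill implicit hydrogens from standard valence (C 4, N 3, O 2, S 2, halogen 1):
  atom 1: N, bond orders sum to 3 (valence 3) → 0 H
  atom 2: C, bond orders sum to 4 (valence 4) → 0 H
  atom 3: C, bond orders sum to 4 (valence 4) → 0 H
  atom 4: C, bond orders sum to 2 (valence 4) → 2 H
  atom 5: C, bond orders sum to 1 (valence 4) → 3 H
  atom 6: C, bond orders sum to 3 (valence 4) → 1 H
  atom 7: C, bond orders sum to 3 (valence 4) → 1 H
  atom 8: N, bond orders sum to 1 (valence 3) → 2 H
  atom 9: C, bond orders sum to 2 (valence 4) → 2 H
  atom 10: C, bond orders sum to 4 (valence 4) → 0 H
  atom 11: C, bond orders sum to 3 (valence 4) → 1 H
  atom 12: C, bond orders sum to 2 (valence 4) → 2 H
  atom 13: C, bond orders sum to 2 (valence 4) → 2 H
  atom 14: C, bond orders sum to 1 (valence 4) → 3 H
  atom 15: C, bond orders sum to 4 (valence 4) → 0 H
  atom 16: O, bond orders sum to 2 (valence 2) → 0 H
  atom 17: O, bond orders sum to 2 (valence 2) → 0 H
  atom 18: C, bond orders sum to 1 (valence 4) → 3 H
Totals → C:14, H:22, N:2, O:2.

C14H22N2O2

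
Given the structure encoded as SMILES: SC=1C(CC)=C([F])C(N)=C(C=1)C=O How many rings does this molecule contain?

1

In SMILES, each pair of matching ring-closure digits denotes one ring-closing bond; the number of such bonds equals the number of independent rings.
Ring-closure bonds here: 1.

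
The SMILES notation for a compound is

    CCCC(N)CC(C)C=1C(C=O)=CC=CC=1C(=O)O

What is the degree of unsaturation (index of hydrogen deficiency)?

Degree of unsaturation = (number of rings) + (number of π bonds).
Ring closures in the SMILES: 1.
π bonds: 5 double bonds (each 1 DoU) → 5 DoU from unsaturation.
Total DoU = 1 + 5 = 6.

6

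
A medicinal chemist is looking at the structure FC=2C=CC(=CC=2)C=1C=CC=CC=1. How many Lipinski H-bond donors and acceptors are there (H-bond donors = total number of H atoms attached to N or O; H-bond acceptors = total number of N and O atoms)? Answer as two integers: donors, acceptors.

Donors: find every N or O and count the H atoms it carries.
  (no N or O atoms present)
Lipinski HBD = 0.
Acceptors: N atoms = 0, O atoms = 0 → HBA = 0.

0, 0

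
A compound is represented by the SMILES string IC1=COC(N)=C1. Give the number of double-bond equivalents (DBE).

3

Molecular formula: C4H4INO.
DoU = (2C + 2 + N − H − X) / 2, where X is the halogen count and O/S are ignored.
    = (2·4 + 2 + 1 − 4 − 1) / 2 = 6 / 2 = 3.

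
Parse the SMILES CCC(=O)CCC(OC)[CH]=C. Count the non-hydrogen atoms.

11

Every atom symbol written in the SMILES (organic subset) is one heavy atom; implicit H are not written.
Heavy atoms by element → C:9, O:2.
Total: 11.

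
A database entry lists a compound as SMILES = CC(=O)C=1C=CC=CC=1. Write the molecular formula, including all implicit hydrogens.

Walk through each heavy atom and fill implicit hydrogens from standard valence (C 4, N 3, O 2, S 2, halogen 1):
  atom 1: C, bond orders sum to 1 (valence 4) → 3 H
  atom 2: C, bond orders sum to 4 (valence 4) → 0 H
  atom 3: O, bond orders sum to 2 (valence 2) → 0 H
  atom 4: C, bond orders sum to 4 (valence 4) → 0 H
  atom 5: C, bond orders sum to 3 (valence 4) → 1 H
  atom 6: C, bond orders sum to 3 (valence 4) → 1 H
  atom 7: C, bond orders sum to 3 (valence 4) → 1 H
  atom 8: C, bond orders sum to 3 (valence 4) → 1 H
  atom 9: C, bond orders sum to 3 (valence 4) → 1 H
Totals → C:8, H:8, O:1.
In Hill order: C8H8O.

C8H8O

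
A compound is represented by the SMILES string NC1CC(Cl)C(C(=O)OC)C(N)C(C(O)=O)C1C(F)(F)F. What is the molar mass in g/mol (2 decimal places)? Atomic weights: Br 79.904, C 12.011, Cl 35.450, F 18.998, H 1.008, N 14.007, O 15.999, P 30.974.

First, the molecular formula is C11H16ClF3N2O4 (counting implicit H from valence).
  C: 11 × 12.011 = 132.121
  Cl: 1 × 35.450 = 35.450
  F: 3 × 18.998 = 56.994
  H: 16 × 1.008 = 16.128
  N: 2 × 14.007 = 28.014
  O: 4 × 15.999 = 63.996
Sum: 11×12.011 + 1×35.450 + 3×18.998 + 16×1.008 + 2×14.007 + 4×15.999 = 332.703 → 332.70 g/mol.

332.70 g/mol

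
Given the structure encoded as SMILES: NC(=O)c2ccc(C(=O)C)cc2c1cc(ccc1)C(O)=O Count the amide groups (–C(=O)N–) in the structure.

1

The amide motif appears at heavy-atom position 2 in the SMILES.
Other groups present: 1 carboxylic acid, 1 ketone.
Amide count: 1.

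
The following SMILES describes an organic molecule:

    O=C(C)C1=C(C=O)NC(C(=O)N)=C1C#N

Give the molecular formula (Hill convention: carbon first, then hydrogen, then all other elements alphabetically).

C9H7N3O3

Walk through each heavy atom and fill implicit hydrogens from standard valence (C 4, N 3, O 2, S 2, halogen 1):
  atom 1: O, bond orders sum to 2 (valence 2) → 0 H
  atom 2: C, bond orders sum to 4 (valence 4) → 0 H
  atom 3: C, bond orders sum to 1 (valence 4) → 3 H
  atom 4: C, bond orders sum to 4 (valence 4) → 0 H
  atom 5: C, bond orders sum to 4 (valence 4) → 0 H
  atom 6: C, bond orders sum to 3 (valence 4) → 1 H
  atom 7: O, bond orders sum to 2 (valence 2) → 0 H
  atom 8: N, bond orders sum to 2 (valence 3) → 1 H
  atom 9: C, bond orders sum to 4 (valence 4) → 0 H
  atom 10: C, bond orders sum to 4 (valence 4) → 0 H
  atom 11: O, bond orders sum to 2 (valence 2) → 0 H
  atom 12: N, bond orders sum to 1 (valence 3) → 2 H
  atom 13: C, bond orders sum to 4 (valence 4) → 0 H
  atom 14: C, bond orders sum to 4 (valence 4) → 0 H
  atom 15: N, bond orders sum to 3 (valence 3) → 0 H
Totals → C:9, H:7, N:3, O:3.
In Hill order: C9H7N3O3.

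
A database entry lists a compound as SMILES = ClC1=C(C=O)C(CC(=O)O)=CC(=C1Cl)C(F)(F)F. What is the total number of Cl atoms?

2

Scan the SMILES for Cl atoms (remember two-letter symbols like Cl and Br are single atoms).
Chlorine count: 2.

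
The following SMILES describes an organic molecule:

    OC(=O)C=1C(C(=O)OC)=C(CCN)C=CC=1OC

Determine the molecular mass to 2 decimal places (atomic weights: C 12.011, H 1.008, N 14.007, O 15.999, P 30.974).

First, the molecular formula is C12H15NO5 (counting implicit H from valence).
  C: 12 × 12.011 = 144.132
  H: 15 × 1.008 = 15.120
  N: 1 × 14.007 = 14.007
  O: 5 × 15.999 = 79.995
Sum: 12×12.011 + 15×1.008 + 1×14.007 + 5×15.999 = 253.254 → 253.25 g/mol.

253.25 g/mol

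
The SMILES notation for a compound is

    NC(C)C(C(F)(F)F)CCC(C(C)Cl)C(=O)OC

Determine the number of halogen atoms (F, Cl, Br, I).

4

Halogen atoms appear at heavy-atom positions 6, 7, 8, 14 (1×Cl, 3×F).
Other groups present: 1 ester, 1 primary amine.
Halogen count: 4.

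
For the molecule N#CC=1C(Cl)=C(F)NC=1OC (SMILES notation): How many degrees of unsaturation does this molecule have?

Molecular formula: C6H4ClFN2O.
DoU = (2C + 2 + N − H − X) / 2, where X is the halogen count and O/S are ignored.
    = (2·6 + 2 + 2 − 4 − 2) / 2 = 10 / 2 = 5.

5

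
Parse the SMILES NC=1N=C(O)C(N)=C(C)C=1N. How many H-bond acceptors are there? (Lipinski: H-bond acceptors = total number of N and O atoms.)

N atoms: 4; O atoms: 1.
Lipinski HBA = 4 + 1 = 5.

5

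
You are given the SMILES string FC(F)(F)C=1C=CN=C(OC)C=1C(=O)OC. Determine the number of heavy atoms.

Every atom symbol written in the SMILES (organic subset) is one heavy atom; implicit H are not written.
Heavy atoms by element → C:9, F:3, N:1, O:3.
Total: 16.

16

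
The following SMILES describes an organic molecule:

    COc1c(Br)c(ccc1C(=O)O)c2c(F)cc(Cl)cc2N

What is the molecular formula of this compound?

C14H10BrClFNO3

Walk through each heavy atom and fill implicit hydrogens from standard valence (C 4, N 3, O 2, S 2, halogen 1); for lowercase aromatic atoms, an aromatic c carries 1 H when it has two neighbours and 0 H with three, and aromatic n carries 0 H:
  atom 1: C, bond orders sum to 1 (valence 4) → 3 H
  atom 2: O, bond orders sum to 2 (valence 2) → 0 H
  atom 3: aromatic c, 3 neighbours → 0 H
  atom 4: aromatic c, 3 neighbours → 0 H
  atom 5: Br (halogen, monovalent) → 0 H
  atom 6: aromatic c, 3 neighbours → 0 H
  atom 7: aromatic c, 2 neighbours → 1 H
  atom 8: aromatic c, 2 neighbours → 1 H
  atom 9: aromatic c, 3 neighbours → 0 H
  atom 10: C, bond orders sum to 4 (valence 4) → 0 H
  atom 11: O, bond orders sum to 2 (valence 2) → 0 H
  atom 12: O, bond orders sum to 1 (valence 2) → 1 H
  atom 13: aromatic c, 3 neighbours → 0 H
  atom 14: aromatic c, 3 neighbours → 0 H
  atom 15: F (halogen, monovalent) → 0 H
  atom 16: aromatic c, 2 neighbours → 1 H
  atom 17: aromatic c, 3 neighbours → 0 H
  atom 18: Cl (halogen, monovalent) → 0 H
  atom 19: aromatic c, 2 neighbours → 1 H
  atom 20: aromatic c, 3 neighbours → 0 H
  atom 21: N, bond orders sum to 1 (valence 3) → 2 H
Totals → C:14, H:10, Br:1, Cl:1, F:1, N:1, O:3.
In Hill order: C14H10BrClFNO3.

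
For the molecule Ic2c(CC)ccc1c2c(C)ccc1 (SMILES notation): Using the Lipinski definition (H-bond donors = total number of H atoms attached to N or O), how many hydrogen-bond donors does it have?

0

Donors: find every N or O and count the H atoms it carries.
  (no N or O atoms present)
Lipinski HBD = 0.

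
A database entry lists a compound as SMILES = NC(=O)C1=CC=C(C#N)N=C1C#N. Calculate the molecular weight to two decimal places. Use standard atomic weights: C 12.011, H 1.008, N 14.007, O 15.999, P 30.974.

172.15 g/mol

First, the molecular formula is C8H4N4O (counting implicit H from valence).
  C: 8 × 12.011 = 96.088
  H: 4 × 1.008 = 4.032
  N: 4 × 14.007 = 56.028
  O: 1 × 15.999 = 15.999
Sum: 8×12.011 + 4×1.008 + 4×14.007 + 1×15.999 = 172.147 → 172.15 g/mol.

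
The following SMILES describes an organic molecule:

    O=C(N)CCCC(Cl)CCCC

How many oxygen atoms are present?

Scan the SMILES for O atoms (remember two-letter symbols like Cl and Br are single atoms).
Oxygen count: 1.

1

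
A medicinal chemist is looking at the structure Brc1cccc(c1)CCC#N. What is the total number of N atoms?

Scan the SMILES for N atoms (remember two-letter symbols like Cl and Br are single atoms).
Nitrogen count: 1.

1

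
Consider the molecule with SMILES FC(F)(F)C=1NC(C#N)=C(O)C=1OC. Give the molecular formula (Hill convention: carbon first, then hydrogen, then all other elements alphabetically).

C7H5F3N2O2

Walk through each heavy atom and fill implicit hydrogens from standard valence (C 4, N 3, O 2, S 2, halogen 1):
  atom 1: F (halogen, monovalent) → 0 H
  atom 2: C, bond orders sum to 4 (valence 4) → 0 H
  atom 3: F (halogen, monovalent) → 0 H
  atom 4: F (halogen, monovalent) → 0 H
  atom 5: C, bond orders sum to 4 (valence 4) → 0 H
  atom 6: N, bond orders sum to 2 (valence 3) → 1 H
  atom 7: C, bond orders sum to 4 (valence 4) → 0 H
  atom 8: C, bond orders sum to 4 (valence 4) → 0 H
  atom 9: N, bond orders sum to 3 (valence 3) → 0 H
  atom 10: C, bond orders sum to 4 (valence 4) → 0 H
  atom 11: O, bond orders sum to 1 (valence 2) → 1 H
  atom 12: C, bond orders sum to 4 (valence 4) → 0 H
  atom 13: O, bond orders sum to 2 (valence 2) → 0 H
  atom 14: C, bond orders sum to 1 (valence 4) → 3 H
Totals → C:7, H:5, F:3, N:2, O:2.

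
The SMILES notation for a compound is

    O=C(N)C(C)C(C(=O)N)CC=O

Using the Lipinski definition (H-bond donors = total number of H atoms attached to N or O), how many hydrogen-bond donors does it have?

Donors: find every N or O and count the H atoms it carries.
  atom 1 (O): bond orders sum to 2 → 0 H
  atom 3 (N): bond orders sum to 1 → 2 H
  atom 8 (O): bond orders sum to 2 → 0 H
  atom 9 (N): bond orders sum to 1 → 2 H
  atom 12 (O): bond orders sum to 2 → 0 H
Lipinski HBD = 4.

4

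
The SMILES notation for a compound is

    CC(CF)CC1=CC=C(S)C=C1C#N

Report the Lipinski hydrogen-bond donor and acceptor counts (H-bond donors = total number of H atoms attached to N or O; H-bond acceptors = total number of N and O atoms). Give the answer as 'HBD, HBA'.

Donors: find every N or O and count the H atoms it carries.
  atom 14 (N): bond orders sum to 3 → 0 H
Lipinski HBD = 0.
Acceptors: N atoms = 1, O atoms = 0 → HBA = 1.

0, 1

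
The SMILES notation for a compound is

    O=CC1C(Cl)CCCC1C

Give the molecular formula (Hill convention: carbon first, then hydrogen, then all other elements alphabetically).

Walk through each heavy atom and fill implicit hydrogens from standard valence (C 4, N 3, O 2, S 2, halogen 1):
  atom 1: O, bond orders sum to 2 (valence 2) → 0 H
  atom 2: C, bond orders sum to 3 (valence 4) → 1 H
  atom 3: C, bond orders sum to 3 (valence 4) → 1 H
  atom 4: C, bond orders sum to 3 (valence 4) → 1 H
  atom 5: Cl (halogen, monovalent) → 0 H
  atom 6: C, bond orders sum to 2 (valence 4) → 2 H
  atom 7: C, bond orders sum to 2 (valence 4) → 2 H
  atom 8: C, bond orders sum to 2 (valence 4) → 2 H
  atom 9: C, bond orders sum to 3 (valence 4) → 1 H
  atom 10: C, bond orders sum to 1 (valence 4) → 3 H
Totals → C:8, H:13, Cl:1, O:1.
In Hill order: C8H13ClO.

C8H13ClO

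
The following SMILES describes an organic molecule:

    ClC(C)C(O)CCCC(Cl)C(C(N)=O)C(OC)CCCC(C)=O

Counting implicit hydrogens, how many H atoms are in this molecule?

29

Walk through each heavy atom and fill implicit hydrogens from standard valence (C 4, N 3, O 2, S 2, halogen 1):
  atom 1: Cl (halogen, monovalent) → 0 H
  atom 2: C, bond orders sum to 3 (valence 4) → 1 H
  atom 3: C, bond orders sum to 1 (valence 4) → 3 H
  atom 4: C, bond orders sum to 3 (valence 4) → 1 H
  atom 5: O, bond orders sum to 1 (valence 2) → 1 H
  atom 6: C, bond orders sum to 2 (valence 4) → 2 H
  atom 7: C, bond orders sum to 2 (valence 4) → 2 H
  atom 8: C, bond orders sum to 2 (valence 4) → 2 H
  atom 9: C, bond orders sum to 3 (valence 4) → 1 H
  atom 10: Cl (halogen, monovalent) → 0 H
  atom 11: C, bond orders sum to 3 (valence 4) → 1 H
  atom 12: C, bond orders sum to 4 (valence 4) → 0 H
  atom 13: N, bond orders sum to 1 (valence 3) → 2 H
  atom 14: O, bond orders sum to 2 (valence 2) → 0 H
  atom 15: C, bond orders sum to 3 (valence 4) → 1 H
  atom 16: O, bond orders sum to 2 (valence 2) → 0 H
  atom 17: C, bond orders sum to 1 (valence 4) → 3 H
  atom 18: C, bond orders sum to 2 (valence 4) → 2 H
  atom 19: C, bond orders sum to 2 (valence 4) → 2 H
  atom 20: C, bond orders sum to 2 (valence 4) → 2 H
  atom 21: C, bond orders sum to 4 (valence 4) → 0 H
  atom 22: C, bond orders sum to 1 (valence 4) → 3 H
  atom 23: O, bond orders sum to 2 (valence 2) → 0 H
Total hydrogens: 29.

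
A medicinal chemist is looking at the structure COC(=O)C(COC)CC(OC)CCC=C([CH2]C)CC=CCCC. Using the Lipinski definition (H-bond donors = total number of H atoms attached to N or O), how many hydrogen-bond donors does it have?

Donors: find every N or O and count the H atoms it carries.
  atom 2 (O): bond orders sum to 2 → 0 H
  atom 4 (O): bond orders sum to 2 → 0 H
  atom 7 (O): bond orders sum to 2 → 0 H
  atom 11 (O): bond orders sum to 2 → 0 H
Lipinski HBD = 0.

0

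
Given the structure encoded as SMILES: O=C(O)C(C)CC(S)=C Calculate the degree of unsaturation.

Degree of unsaturation = (number of rings) + (number of π bonds).
Ring closures in the SMILES: 0.
π bonds: 2 double bonds (each 1 DoU) → 2 DoU from unsaturation.
Total DoU = 0 + 2 = 2.

2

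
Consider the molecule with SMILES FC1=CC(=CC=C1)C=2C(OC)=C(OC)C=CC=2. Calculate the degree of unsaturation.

Degree of unsaturation = (number of rings) + (number of π bonds).
Ring closures in the SMILES: 2.
π bonds: 6 double bonds (each 1 DoU) → 6 DoU from unsaturation.
Total DoU = 2 + 6 = 8.

8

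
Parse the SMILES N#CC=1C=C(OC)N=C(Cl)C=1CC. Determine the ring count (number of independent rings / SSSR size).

In SMILES, each pair of matching ring-closure digits denotes one ring-closing bond; the number of such bonds equals the number of independent rings.
Ring-closure bonds here: 1.

1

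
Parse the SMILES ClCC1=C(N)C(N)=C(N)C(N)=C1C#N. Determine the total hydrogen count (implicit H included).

Walk through each heavy atom and fill implicit hydrogens from standard valence (C 4, N 3, O 2, S 2, halogen 1):
  atom 1: Cl (halogen, monovalent) → 0 H
  atom 2: C, bond orders sum to 2 (valence 4) → 2 H
  atom 3: C, bond orders sum to 4 (valence 4) → 0 H
  atom 4: C, bond orders sum to 4 (valence 4) → 0 H
  atom 5: N, bond orders sum to 1 (valence 3) → 2 H
  atom 6: C, bond orders sum to 4 (valence 4) → 0 H
  atom 7: N, bond orders sum to 1 (valence 3) → 2 H
  atom 8: C, bond orders sum to 4 (valence 4) → 0 H
  atom 9: N, bond orders sum to 1 (valence 3) → 2 H
  atom 10: C, bond orders sum to 4 (valence 4) → 0 H
  atom 11: N, bond orders sum to 1 (valence 3) → 2 H
  atom 12: C, bond orders sum to 4 (valence 4) → 0 H
  atom 13: C, bond orders sum to 4 (valence 4) → 0 H
  atom 14: N, bond orders sum to 3 (valence 3) → 0 H
Total hydrogens: 10.

10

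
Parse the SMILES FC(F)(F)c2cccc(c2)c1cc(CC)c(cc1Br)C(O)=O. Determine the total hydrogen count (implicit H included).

12

Walk through each heavy atom and fill implicit hydrogens from standard valence (C 4, N 3, O 2, S 2, halogen 1); for lowercase aromatic atoms, an aromatic c carries 1 H when it has two neighbours and 0 H with three, and aromatic n carries 0 H:
  atom 1: F (halogen, monovalent) → 0 H
  atom 2: C, bond orders sum to 4 (valence 4) → 0 H
  atom 3: F (halogen, monovalent) → 0 H
  atom 4: F (halogen, monovalent) → 0 H
  atom 5: aromatic c, 3 neighbours → 0 H
  atom 6: aromatic c, 2 neighbours → 1 H
  atom 7: aromatic c, 2 neighbours → 1 H
  atom 8: aromatic c, 2 neighbours → 1 H
  atom 9: aromatic c, 3 neighbours → 0 H
  atom 10: aromatic c, 2 neighbours → 1 H
  atom 11: aromatic c, 3 neighbours → 0 H
  atom 12: aromatic c, 2 neighbours → 1 H
  atom 13: aromatic c, 3 neighbours → 0 H
  atom 14: C, bond orders sum to 2 (valence 4) → 2 H
  atom 15: C, bond orders sum to 1 (valence 4) → 3 H
  atom 16: aromatic c, 3 neighbours → 0 H
  atom 17: aromatic c, 2 neighbours → 1 H
  atom 18: aromatic c, 3 neighbours → 0 H
  atom 19: Br (halogen, monovalent) → 0 H
  atom 20: C, bond orders sum to 4 (valence 4) → 0 H
  atom 21: O, bond orders sum to 1 (valence 2) → 1 H
  atom 22: O, bond orders sum to 2 (valence 2) → 0 H
Total hydrogens: 12.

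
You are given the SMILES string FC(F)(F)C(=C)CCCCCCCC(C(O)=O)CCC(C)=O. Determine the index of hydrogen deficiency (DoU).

3

Degree of unsaturation = (number of rings) + (number of π bonds).
Ring closures in the SMILES: 0.
π bonds: 3 double bonds (each 1 DoU) → 3 DoU from unsaturation.
Total DoU = 0 + 3 = 3.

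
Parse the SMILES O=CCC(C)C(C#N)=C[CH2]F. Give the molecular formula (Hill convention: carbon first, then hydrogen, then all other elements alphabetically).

Walk through each heavy atom and fill implicit hydrogens from standard valence (C 4, N 3, O 2, S 2, halogen 1):
  atom 1: O, bond orders sum to 2 (valence 2) → 0 H
  atom 2: C, bond orders sum to 3 (valence 4) → 1 H
  atom 3: C, bond orders sum to 2 (valence 4) → 2 H
  atom 4: C, bond orders sum to 3 (valence 4) → 1 H
  atom 5: C, bond orders sum to 1 (valence 4) → 3 H
  atom 6: C, bond orders sum to 4 (valence 4) → 0 H
  atom 7: C, bond orders sum to 4 (valence 4) → 0 H
  atom 8: N, bond orders sum to 3 (valence 3) → 0 H
  atom 9: C, bond orders sum to 3 (valence 4) → 1 H
  atom 10: C with explicit H count 2
  atom 11: F (halogen, monovalent) → 0 H
Totals → C:8, H:10, F:1, N:1, O:1.

C8H10FNO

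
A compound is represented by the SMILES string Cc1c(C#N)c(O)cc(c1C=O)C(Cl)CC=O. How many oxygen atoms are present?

Scan the SMILES for O atoms (remember two-letter symbols like Cl and Br are single atoms).
Oxygen count: 3.

3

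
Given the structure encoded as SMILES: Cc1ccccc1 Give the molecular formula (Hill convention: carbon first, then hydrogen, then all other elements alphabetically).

C7H8

Walk through each heavy atom and fill implicit hydrogens from standard valence (C 4, N 3, O 2, S 2, halogen 1); for lowercase aromatic atoms, an aromatic c carries 1 H when it has two neighbours and 0 H with three, and aromatic n carries 0 H:
  atom 1: C, bond orders sum to 1 (valence 4) → 3 H
  atom 2: aromatic c, 3 neighbours → 0 H
  atom 3: aromatic c, 2 neighbours → 1 H
  atom 4: aromatic c, 2 neighbours → 1 H
  atom 5: aromatic c, 2 neighbours → 1 H
  atom 6: aromatic c, 2 neighbours → 1 H
  atom 7: aromatic c, 2 neighbours → 1 H
Totals → C:7, H:8.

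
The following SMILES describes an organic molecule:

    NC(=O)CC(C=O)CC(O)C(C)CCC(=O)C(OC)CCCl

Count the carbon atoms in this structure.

Count every carbon token in the SMILES (each C, including those in ring-closure positions and inside branches).
Carbon count: 15.

15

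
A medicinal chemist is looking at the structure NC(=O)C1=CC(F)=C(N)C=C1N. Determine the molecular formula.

Walk through each heavy atom and fill implicit hydrogens from standard valence (C 4, N 3, O 2, S 2, halogen 1):
  atom 1: N, bond orders sum to 1 (valence 3) → 2 H
  atom 2: C, bond orders sum to 4 (valence 4) → 0 H
  atom 3: O, bond orders sum to 2 (valence 2) → 0 H
  atom 4: C, bond orders sum to 4 (valence 4) → 0 H
  atom 5: C, bond orders sum to 3 (valence 4) → 1 H
  atom 6: C, bond orders sum to 4 (valence 4) → 0 H
  atom 7: F (halogen, monovalent) → 0 H
  atom 8: C, bond orders sum to 4 (valence 4) → 0 H
  atom 9: N, bond orders sum to 1 (valence 3) → 2 H
  atom 10: C, bond orders sum to 3 (valence 4) → 1 H
  atom 11: C, bond orders sum to 4 (valence 4) → 0 H
  atom 12: N, bond orders sum to 1 (valence 3) → 2 H
Totals → C:7, H:8, F:1, N:3, O:1.

C7H8FN3O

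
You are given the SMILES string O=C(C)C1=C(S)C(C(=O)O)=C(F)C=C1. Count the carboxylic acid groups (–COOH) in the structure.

The carboxylic acid motif appears at heavy-atom position 8 in the SMILES.
Other groups present: 1 ketone, 1 thiol.
Carboxylic acid count: 1.

1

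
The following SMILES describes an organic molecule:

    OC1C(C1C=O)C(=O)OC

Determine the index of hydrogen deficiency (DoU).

Degree of unsaturation = (number of rings) + (number of π bonds).
Ring closures in the SMILES: 1.
π bonds: 2 double bonds (each 1 DoU) → 2 DoU from unsaturation.
Total DoU = 1 + 2 = 3.

3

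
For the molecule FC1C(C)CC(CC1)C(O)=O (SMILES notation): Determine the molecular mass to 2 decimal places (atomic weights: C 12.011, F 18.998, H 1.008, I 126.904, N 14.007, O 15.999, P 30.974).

160.19 g/mol

First, the molecular formula is C8H13FO2 (counting implicit H from valence).
  C: 8 × 12.011 = 96.088
  F: 1 × 18.998 = 18.998
  H: 13 × 1.008 = 13.104
  O: 2 × 15.999 = 31.998
Sum: 8×12.011 + 1×18.998 + 13×1.008 + 2×15.999 = 160.188 → 160.19 g/mol.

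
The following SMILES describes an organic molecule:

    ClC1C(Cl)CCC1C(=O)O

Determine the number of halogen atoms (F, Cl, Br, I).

2

Halogen atoms appear at heavy-atom positions 1, 4 (2×Cl).
Other groups present: 1 carboxylic acid.
Halogen count: 2.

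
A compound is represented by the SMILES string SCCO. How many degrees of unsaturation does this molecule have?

Molecular formula: C2H6OS.
DoU = (2C + 2 + N − H − X) / 2, where X is the halogen count and O/S are ignored.
    = (2·2 + 2 + 0 − 6 − 0) / 2 = 0 / 2 = 0.

0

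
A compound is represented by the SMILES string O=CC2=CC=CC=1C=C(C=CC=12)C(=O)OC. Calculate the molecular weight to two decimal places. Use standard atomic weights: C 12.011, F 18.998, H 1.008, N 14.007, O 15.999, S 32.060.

214.22 g/mol

First, the molecular formula is C13H10O3 (counting implicit H from valence).
  C: 13 × 12.011 = 156.143
  H: 10 × 1.008 = 10.080
  O: 3 × 15.999 = 47.997
Sum: 13×12.011 + 10×1.008 + 3×15.999 = 214.220 → 214.22 g/mol.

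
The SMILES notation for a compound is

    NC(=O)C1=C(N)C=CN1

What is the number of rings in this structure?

1

In SMILES, each pair of matching ring-closure digits denotes one ring-closing bond; the number of such bonds equals the number of independent rings.
Ring-closure bonds here: 1.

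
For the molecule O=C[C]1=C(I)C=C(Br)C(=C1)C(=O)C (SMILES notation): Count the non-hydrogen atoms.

13

Every atom symbol written in the SMILES (organic subset) is one heavy atom; implicit H are not written.
Heavy atoms by element → Br:1, C:9, I:1, O:2.
Total: 13.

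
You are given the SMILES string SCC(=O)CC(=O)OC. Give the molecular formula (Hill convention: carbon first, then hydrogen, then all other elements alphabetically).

Walk through each heavy atom and fill implicit hydrogens from standard valence (C 4, N 3, O 2, S 2, halogen 1):
  atom 1: S, bond orders sum to 1 (valence 2) → 1 H
  atom 2: C, bond orders sum to 2 (valence 4) → 2 H
  atom 3: C, bond orders sum to 4 (valence 4) → 0 H
  atom 4: O, bond orders sum to 2 (valence 2) → 0 H
  atom 5: C, bond orders sum to 2 (valence 4) → 2 H
  atom 6: C, bond orders sum to 4 (valence 4) → 0 H
  atom 7: O, bond orders sum to 2 (valence 2) → 0 H
  atom 8: O, bond orders sum to 2 (valence 2) → 0 H
  atom 9: C, bond orders sum to 1 (valence 4) → 3 H
Totals → C:5, H:8, O:3, S:1.
In Hill order: C5H8O3S.

C5H8O3S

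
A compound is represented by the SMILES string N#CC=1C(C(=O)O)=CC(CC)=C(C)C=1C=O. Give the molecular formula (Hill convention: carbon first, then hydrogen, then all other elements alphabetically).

C12H11NO3

Walk through each heavy atom and fill implicit hydrogens from standard valence (C 4, N 3, O 2, S 2, halogen 1):
  atom 1: N, bond orders sum to 3 (valence 3) → 0 H
  atom 2: C, bond orders sum to 4 (valence 4) → 0 H
  atom 3: C, bond orders sum to 4 (valence 4) → 0 H
  atom 4: C, bond orders sum to 4 (valence 4) → 0 H
  atom 5: C, bond orders sum to 4 (valence 4) → 0 H
  atom 6: O, bond orders sum to 2 (valence 2) → 0 H
  atom 7: O, bond orders sum to 1 (valence 2) → 1 H
  atom 8: C, bond orders sum to 3 (valence 4) → 1 H
  atom 9: C, bond orders sum to 4 (valence 4) → 0 H
  atom 10: C, bond orders sum to 2 (valence 4) → 2 H
  atom 11: C, bond orders sum to 1 (valence 4) → 3 H
  atom 12: C, bond orders sum to 4 (valence 4) → 0 H
  atom 13: C, bond orders sum to 1 (valence 4) → 3 H
  atom 14: C, bond orders sum to 4 (valence 4) → 0 H
  atom 15: C, bond orders sum to 3 (valence 4) → 1 H
  atom 16: O, bond orders sum to 2 (valence 2) → 0 H
Totals → C:12, H:11, N:1, O:3.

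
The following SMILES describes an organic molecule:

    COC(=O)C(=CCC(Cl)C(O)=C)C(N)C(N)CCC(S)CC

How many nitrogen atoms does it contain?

2

Scan the SMILES for N atoms (remember two-letter symbols like Cl and Br are single atoms).
Nitrogen count: 2.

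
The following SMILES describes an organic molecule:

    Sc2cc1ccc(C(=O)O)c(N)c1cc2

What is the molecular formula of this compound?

Walk through each heavy atom and fill implicit hydrogens from standard valence (C 4, N 3, O 2, S 2, halogen 1); for lowercase aromatic atoms, an aromatic c carries 1 H when it has two neighbours and 0 H with three, and aromatic n carries 0 H:
  atom 1: S, bond orders sum to 1 (valence 2) → 1 H
  atom 2: aromatic c, 3 neighbours → 0 H
  atom 3: aromatic c, 2 neighbours → 1 H
  atom 4: aromatic c, 3 neighbours → 0 H
  atom 5: aromatic c, 2 neighbours → 1 H
  atom 6: aromatic c, 2 neighbours → 1 H
  atom 7: aromatic c, 3 neighbours → 0 H
  atom 8: C, bond orders sum to 4 (valence 4) → 0 H
  atom 9: O, bond orders sum to 2 (valence 2) → 0 H
  atom 10: O, bond orders sum to 1 (valence 2) → 1 H
  atom 11: aromatic c, 3 neighbours → 0 H
  atom 12: N, bond orders sum to 1 (valence 3) → 2 H
  atom 13: aromatic c, 3 neighbours → 0 H
  atom 14: aromatic c, 2 neighbours → 1 H
  atom 15: aromatic c, 2 neighbours → 1 H
Totals → C:11, H:9, N:1, O:2, S:1.

C11H9NO2S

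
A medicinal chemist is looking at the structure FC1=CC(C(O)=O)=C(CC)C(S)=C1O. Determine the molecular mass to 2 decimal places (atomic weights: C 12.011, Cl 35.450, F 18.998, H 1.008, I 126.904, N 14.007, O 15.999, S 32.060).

First, the molecular formula is C9H9FO3S (counting implicit H from valence).
  C: 9 × 12.011 = 108.099
  F: 1 × 18.998 = 18.998
  H: 9 × 1.008 = 9.072
  O: 3 × 15.999 = 47.997
  S: 1 × 32.060 = 32.060
Sum: 9×12.011 + 1×18.998 + 9×1.008 + 3×15.999 + 1×32.060 = 216.226 → 216.23 g/mol.

216.23 g/mol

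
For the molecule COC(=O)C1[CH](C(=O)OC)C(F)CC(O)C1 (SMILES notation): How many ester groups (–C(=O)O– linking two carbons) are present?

2

The ester motif appears at heavy-atom positions 3, 7 in the SMILES.
Other groups present: 1 hydroxyl.
Ester count: 2.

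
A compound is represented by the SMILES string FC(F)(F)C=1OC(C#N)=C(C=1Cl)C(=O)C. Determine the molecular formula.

Walk through each heavy atom and fill implicit hydrogens from standard valence (C 4, N 3, O 2, S 2, halogen 1):
  atom 1: F (halogen, monovalent) → 0 H
  atom 2: C, bond orders sum to 4 (valence 4) → 0 H
  atom 3: F (halogen, monovalent) → 0 H
  atom 4: F (halogen, monovalent) → 0 H
  atom 5: C, bond orders sum to 4 (valence 4) → 0 H
  atom 6: O, bond orders sum to 2 (valence 2) → 0 H
  atom 7: C, bond orders sum to 4 (valence 4) → 0 H
  atom 8: C, bond orders sum to 4 (valence 4) → 0 H
  atom 9: N, bond orders sum to 3 (valence 3) → 0 H
  atom 10: C, bond orders sum to 4 (valence 4) → 0 H
  atom 11: C, bond orders sum to 4 (valence 4) → 0 H
  atom 12: Cl (halogen, monovalent) → 0 H
  atom 13: C, bond orders sum to 4 (valence 4) → 0 H
  atom 14: O, bond orders sum to 2 (valence 2) → 0 H
  atom 15: C, bond orders sum to 1 (valence 4) → 3 H
Totals → C:8, H:3, Cl:1, F:3, N:1, O:2.
In Hill order: C8H3ClF3NO2.

C8H3ClF3NO2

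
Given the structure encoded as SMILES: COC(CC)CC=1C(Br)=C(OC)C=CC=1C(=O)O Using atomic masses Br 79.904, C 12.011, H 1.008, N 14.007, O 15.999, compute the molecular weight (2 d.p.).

First, the molecular formula is C13H17BrO4 (counting implicit H from valence).
  Br: 1 × 79.904 = 79.904
  C: 13 × 12.011 = 156.143
  H: 17 × 1.008 = 17.136
  O: 4 × 15.999 = 63.996
Sum: 1×79.904 + 13×12.011 + 17×1.008 + 4×15.999 = 317.179 → 317.18 g/mol.

317.18 g/mol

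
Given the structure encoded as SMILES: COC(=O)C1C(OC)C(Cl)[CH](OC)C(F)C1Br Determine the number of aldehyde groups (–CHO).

Scan the SMILES for the aldehyde motif — none present.
Groups that are present: 1 ester, 2 ether.

0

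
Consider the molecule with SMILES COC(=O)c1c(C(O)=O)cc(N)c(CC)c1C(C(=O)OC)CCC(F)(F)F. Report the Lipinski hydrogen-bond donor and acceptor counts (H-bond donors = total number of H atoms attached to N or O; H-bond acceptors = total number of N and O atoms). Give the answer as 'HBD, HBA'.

Donors: find every N or O and count the H atoms it carries.
  atom 2 (O): bond orders sum to 2 → 0 H
  atom 4 (O): bond orders sum to 2 → 0 H
  atom 8 (O): bond orders sum to 1 → 1 H
  atom 9 (O): bond orders sum to 2 → 0 H
  atom 12 (N): bond orders sum to 1 → 2 H
  atom 19 (O): bond orders sum to 2 → 0 H
  atom 20 (O): bond orders sum to 2 → 0 H
Lipinski HBD = 3.
Acceptors: N atoms = 1, O atoms = 6 → HBA = 7.

3, 7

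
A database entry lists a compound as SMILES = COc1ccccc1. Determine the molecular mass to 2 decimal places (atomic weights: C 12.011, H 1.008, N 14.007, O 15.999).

108.14 g/mol

First, the molecular formula is C7H8O (counting implicit H from valence).
  C: 7 × 12.011 = 84.077
  H: 8 × 1.008 = 8.064
  O: 1 × 15.999 = 15.999
Sum: 7×12.011 + 8×1.008 + 1×15.999 = 108.140 → 108.14 g/mol.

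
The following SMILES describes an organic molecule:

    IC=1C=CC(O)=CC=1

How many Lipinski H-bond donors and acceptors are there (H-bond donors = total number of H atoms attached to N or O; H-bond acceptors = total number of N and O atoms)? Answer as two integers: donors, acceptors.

1, 1

Donors: find every N or O and count the H atoms it carries.
  atom 6 (O): bond orders sum to 1 → 1 H
Lipinski HBD = 1.
Acceptors: N atoms = 0, O atoms = 1 → HBA = 1.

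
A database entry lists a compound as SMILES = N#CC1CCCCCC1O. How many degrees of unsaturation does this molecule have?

3

Degree of unsaturation = (number of rings) + (number of π bonds).
Ring closures in the SMILES: 1.
π bonds: 1 triple bond (each 2 DoU) → 2 DoU from unsaturation.
Total DoU = 1 + 2 = 3.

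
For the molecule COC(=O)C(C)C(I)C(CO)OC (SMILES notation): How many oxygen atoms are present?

Scan the SMILES for O atoms (remember two-letter symbols like Cl and Br are single atoms).
Oxygen count: 4.

4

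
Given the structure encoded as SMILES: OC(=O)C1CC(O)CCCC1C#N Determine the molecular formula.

C9H13NO3

Walk through each heavy atom and fill implicit hydrogens from standard valence (C 4, N 3, O 2, S 2, halogen 1):
  atom 1: O, bond orders sum to 1 (valence 2) → 1 H
  atom 2: C, bond orders sum to 4 (valence 4) → 0 H
  atom 3: O, bond orders sum to 2 (valence 2) → 0 H
  atom 4: C, bond orders sum to 3 (valence 4) → 1 H
  atom 5: C, bond orders sum to 2 (valence 4) → 2 H
  atom 6: C, bond orders sum to 3 (valence 4) → 1 H
  atom 7: O, bond orders sum to 1 (valence 2) → 1 H
  atom 8: C, bond orders sum to 2 (valence 4) → 2 H
  atom 9: C, bond orders sum to 2 (valence 4) → 2 H
  atom 10: C, bond orders sum to 2 (valence 4) → 2 H
  atom 11: C, bond orders sum to 3 (valence 4) → 1 H
  atom 12: C, bond orders sum to 4 (valence 4) → 0 H
  atom 13: N, bond orders sum to 3 (valence 3) → 0 H
Totals → C:9, H:13, N:1, O:3.
In Hill order: C9H13NO3.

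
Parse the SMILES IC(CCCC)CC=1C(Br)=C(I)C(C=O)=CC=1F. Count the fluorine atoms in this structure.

Scan the SMILES for F atoms (remember two-letter symbols like Cl and Br are single atoms).
Fluorine count: 1.

1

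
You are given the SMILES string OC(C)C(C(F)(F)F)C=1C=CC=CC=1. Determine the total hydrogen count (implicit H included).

Walk through each heavy atom and fill implicit hydrogens from standard valence (C 4, N 3, O 2, S 2, halogen 1):
  atom 1: O, bond orders sum to 1 (valence 2) → 1 H
  atom 2: C, bond orders sum to 3 (valence 4) → 1 H
  atom 3: C, bond orders sum to 1 (valence 4) → 3 H
  atom 4: C, bond orders sum to 3 (valence 4) → 1 H
  atom 5: C, bond orders sum to 4 (valence 4) → 0 H
  atom 6: F (halogen, monovalent) → 0 H
  atom 7: F (halogen, monovalent) → 0 H
  atom 8: F (halogen, monovalent) → 0 H
  atom 9: C, bond orders sum to 4 (valence 4) → 0 H
  atom 10: C, bond orders sum to 3 (valence 4) → 1 H
  atom 11: C, bond orders sum to 3 (valence 4) → 1 H
  atom 12: C, bond orders sum to 3 (valence 4) → 1 H
  atom 13: C, bond orders sum to 3 (valence 4) → 1 H
  atom 14: C, bond orders sum to 3 (valence 4) → 1 H
Total hydrogens: 11.

11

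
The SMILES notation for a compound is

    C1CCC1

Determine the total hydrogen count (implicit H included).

8

Walk through each heavy atom and fill implicit hydrogens from standard valence (C 4, N 3, O 2, S 2, halogen 1):
  atom 1: C, bond orders sum to 2 (valence 4) → 2 H
  atom 2: C, bond orders sum to 2 (valence 4) → 2 H
  atom 3: C, bond orders sum to 2 (valence 4) → 2 H
  atom 4: C, bond orders sum to 2 (valence 4) → 2 H
Total hydrogens: 8.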